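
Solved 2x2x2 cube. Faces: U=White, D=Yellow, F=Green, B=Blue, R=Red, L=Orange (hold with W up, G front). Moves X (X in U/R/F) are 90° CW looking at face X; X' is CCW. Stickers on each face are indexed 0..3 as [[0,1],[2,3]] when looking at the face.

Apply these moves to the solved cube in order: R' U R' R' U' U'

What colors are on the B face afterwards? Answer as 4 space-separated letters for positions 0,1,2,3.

Answer: R Y R B

Derivation:
After move 1 (R'): R=RRRR U=WBWB F=GWGW D=YGYG B=YBYB
After move 2 (U): U=WWBB F=RRGW R=YBRR B=OOYB L=GWOO
After move 3 (R'): R=BRYR U=WYBO F=RWGB D=YRYW B=GOGB
After move 4 (R'): R=RRBY U=WGBG F=RYGO D=YWYB B=WORB
After move 5 (U'): U=GGWB F=GWGO R=RYBY B=RRRB L=WOOO
After move 6 (U'): U=GBGW F=WOGO R=GWBY B=RYRB L=RROO
Query: B face = RYRB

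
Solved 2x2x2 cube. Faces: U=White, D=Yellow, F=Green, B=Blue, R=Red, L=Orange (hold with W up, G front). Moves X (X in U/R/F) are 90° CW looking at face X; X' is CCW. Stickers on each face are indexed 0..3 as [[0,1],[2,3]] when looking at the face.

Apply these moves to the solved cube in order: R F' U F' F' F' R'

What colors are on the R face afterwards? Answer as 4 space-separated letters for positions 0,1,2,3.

After move 1 (R): R=RRRR U=WGWG F=GYGY D=YBYB B=WBWB
After move 2 (F'): F=YYGG U=WGRR R=BRYR D=OOYB L=OGOW
After move 3 (U): U=RWRG F=BRGG R=WBYR B=OGWB L=YYOW
After move 4 (F'): F=RGBG U=RWWY R=OBOR D=YWYB L=YGOR
After move 5 (F'): F=GGRB U=RWOO R=WBYR D=GRYB L=YYOW
After move 6 (F'): F=GBGR U=RWWY R=RBGR D=YWYB L=YOOO
After move 7 (R'): R=BRRG U=RWWO F=GWGY D=YBYR B=BGWB
Query: R face = BRRG

Answer: B R R G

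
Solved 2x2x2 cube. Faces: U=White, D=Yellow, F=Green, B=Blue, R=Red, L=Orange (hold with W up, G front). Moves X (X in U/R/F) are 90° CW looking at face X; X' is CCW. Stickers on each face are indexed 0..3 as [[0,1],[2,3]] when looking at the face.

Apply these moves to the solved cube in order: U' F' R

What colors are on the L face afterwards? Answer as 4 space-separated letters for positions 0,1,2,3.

Answer: B W O W

Derivation:
After move 1 (U'): U=WWWW F=OOGG R=GGRR B=RRBB L=BBOO
After move 2 (F'): F=OGOG U=WWGR R=YGYR D=BOYY L=BWOW
After move 3 (R): R=YYRG U=WGGG F=OOOY D=BBYR B=RRWB
Query: L face = BWOW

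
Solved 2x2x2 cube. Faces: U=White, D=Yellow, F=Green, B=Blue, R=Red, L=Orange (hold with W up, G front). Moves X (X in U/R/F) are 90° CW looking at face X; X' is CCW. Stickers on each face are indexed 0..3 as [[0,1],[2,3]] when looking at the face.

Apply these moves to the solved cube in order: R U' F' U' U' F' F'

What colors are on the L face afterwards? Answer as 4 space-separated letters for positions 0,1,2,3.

Answer: B Y O W

Derivation:
After move 1 (R): R=RRRR U=WGWG F=GYGY D=YBYB B=WBWB
After move 2 (U'): U=GGWW F=OOGY R=GYRR B=RRWB L=WBOO
After move 3 (F'): F=OYOG U=GGGR R=BYYR D=BOYB L=WWOW
After move 4 (U'): U=GRGG F=WWOG R=OYYR B=BYWB L=RROW
After move 5 (U'): U=RGGG F=RROG R=WWYR B=OYWB L=BYOW
After move 6 (F'): F=RGRO U=RGWY R=OWBR D=YWYB L=BGOG
After move 7 (F'): F=GORR U=RGOB R=WWYR D=GGYB L=BYOW
Query: L face = BYOW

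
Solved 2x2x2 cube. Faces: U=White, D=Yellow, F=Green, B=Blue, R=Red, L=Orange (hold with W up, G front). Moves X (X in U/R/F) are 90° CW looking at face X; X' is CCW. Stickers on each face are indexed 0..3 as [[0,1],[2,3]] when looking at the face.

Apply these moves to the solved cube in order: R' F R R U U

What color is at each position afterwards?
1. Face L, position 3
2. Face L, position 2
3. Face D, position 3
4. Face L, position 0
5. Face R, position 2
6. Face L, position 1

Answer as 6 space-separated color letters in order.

After move 1 (R'): R=RRRR U=WBWB F=GWGW D=YGYG B=YBYB
After move 2 (F): F=GGWW U=WBOO R=WRBR D=RRYG L=OYOG
After move 3 (R): R=BWRR U=WGOW F=GRWG D=RYYY B=OBBB
After move 4 (R): R=RBRW U=WROG F=GYWY D=RBYO B=WBGB
After move 5 (U): U=OWGR F=RBWY R=WBRW B=OYGB L=GYOG
After move 6 (U): U=GORW F=WBWY R=OYRW B=GYGB L=RBOG
Query 1: L[3] = G
Query 2: L[2] = O
Query 3: D[3] = O
Query 4: L[0] = R
Query 5: R[2] = R
Query 6: L[1] = B

Answer: G O O R R B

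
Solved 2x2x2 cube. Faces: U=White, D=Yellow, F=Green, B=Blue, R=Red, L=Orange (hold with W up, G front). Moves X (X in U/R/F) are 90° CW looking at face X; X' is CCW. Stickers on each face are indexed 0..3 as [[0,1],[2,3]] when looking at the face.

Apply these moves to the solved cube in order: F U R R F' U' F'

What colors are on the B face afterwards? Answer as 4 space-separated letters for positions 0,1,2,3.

Answer: W W R B

Derivation:
After move 1 (F): F=GGGG U=WWOO R=WRWR D=RRYY L=OYOY
After move 2 (U): U=OWOW F=WRGG R=BBWR B=OYBB L=GGOY
After move 3 (R): R=WBRB U=OROG F=WRGY D=RBYO B=WYWB
After move 4 (R): R=RWBB U=OROY F=WBGO D=RWYW B=GYRB
After move 5 (F'): F=BOWG U=ORRB R=WWRB D=GYYW L=GYOO
After move 6 (U'): U=RBOR F=GYWG R=BORB B=WWRB L=GYOO
After move 7 (F'): F=YGGW U=RBBR R=YOGB D=YOYW L=GROO
Query: B face = WWRB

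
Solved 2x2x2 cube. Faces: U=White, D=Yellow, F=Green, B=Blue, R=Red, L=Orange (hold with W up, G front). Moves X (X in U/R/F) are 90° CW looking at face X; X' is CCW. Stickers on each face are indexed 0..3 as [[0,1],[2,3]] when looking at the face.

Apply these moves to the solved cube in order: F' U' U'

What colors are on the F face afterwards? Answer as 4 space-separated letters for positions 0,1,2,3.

Answer: B B G G

Derivation:
After move 1 (F'): F=GGGG U=WWRR R=YRYR D=OOYY L=OWOW
After move 2 (U'): U=WRWR F=OWGG R=GGYR B=YRBB L=BBOW
After move 3 (U'): U=RRWW F=BBGG R=OWYR B=GGBB L=YROW
Query: F face = BBGG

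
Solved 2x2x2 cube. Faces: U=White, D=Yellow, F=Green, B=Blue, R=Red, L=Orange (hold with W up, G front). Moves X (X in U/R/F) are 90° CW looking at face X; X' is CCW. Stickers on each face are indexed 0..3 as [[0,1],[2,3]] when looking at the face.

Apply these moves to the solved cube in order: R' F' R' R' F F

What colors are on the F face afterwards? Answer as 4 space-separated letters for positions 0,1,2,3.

After move 1 (R'): R=RRRR U=WBWB F=GWGW D=YGYG B=YBYB
After move 2 (F'): F=WWGG U=WBRR R=GRYR D=OOYG L=OBOW
After move 3 (R'): R=RRGY U=WYRY F=WBGR D=OWYG B=GBOB
After move 4 (R'): R=RYRG U=WORG F=WYGY D=OBYR B=GBWB
After move 5 (F): F=GWYY U=WOWB R=RYGG D=RRYR L=OOOB
After move 6 (F): F=YGYW U=WOBO R=WYBG D=GRYR L=OROR
Query: F face = YGYW

Answer: Y G Y W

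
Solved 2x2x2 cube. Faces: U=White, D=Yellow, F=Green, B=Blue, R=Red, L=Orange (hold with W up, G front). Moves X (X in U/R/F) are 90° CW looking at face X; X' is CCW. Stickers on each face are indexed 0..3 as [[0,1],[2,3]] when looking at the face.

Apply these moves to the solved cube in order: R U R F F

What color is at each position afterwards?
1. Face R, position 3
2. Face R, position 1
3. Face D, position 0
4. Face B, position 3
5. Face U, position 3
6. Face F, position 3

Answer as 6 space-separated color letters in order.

After move 1 (R): R=RRRR U=WGWG F=GYGY D=YBYB B=WBWB
After move 2 (U): U=WWGG F=RRGY R=WBRR B=OOWB L=GYOO
After move 3 (R): R=RWRB U=WRGY F=RBGB D=YWYO B=GOWB
After move 4 (F): F=GRBB U=WROY R=GWYB D=RRYO L=GYOW
After move 5 (F): F=BGBR U=WRWY R=OWYB D=YGYO L=GROR
Query 1: R[3] = B
Query 2: R[1] = W
Query 3: D[0] = Y
Query 4: B[3] = B
Query 5: U[3] = Y
Query 6: F[3] = R

Answer: B W Y B Y R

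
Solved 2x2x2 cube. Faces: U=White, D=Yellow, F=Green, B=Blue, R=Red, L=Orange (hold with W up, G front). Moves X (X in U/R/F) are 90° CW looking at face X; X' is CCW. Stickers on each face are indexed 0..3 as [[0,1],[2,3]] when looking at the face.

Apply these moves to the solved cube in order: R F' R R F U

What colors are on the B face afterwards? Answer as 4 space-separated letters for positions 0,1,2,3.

After move 1 (R): R=RRRR U=WGWG F=GYGY D=YBYB B=WBWB
After move 2 (F'): F=YYGG U=WGRR R=BRYR D=OOYB L=OGOW
After move 3 (R): R=YBRR U=WYRG F=YOGB D=OWYW B=RBGB
After move 4 (R): R=RYRB U=WORB F=YWGW D=OGYR B=GBYB
After move 5 (F): F=GYWW U=WOWG R=RYBB D=RRYR L=OOOG
After move 6 (U): U=WWGO F=RYWW R=GBBB B=OOYB L=GYOG
Query: B face = OOYB

Answer: O O Y B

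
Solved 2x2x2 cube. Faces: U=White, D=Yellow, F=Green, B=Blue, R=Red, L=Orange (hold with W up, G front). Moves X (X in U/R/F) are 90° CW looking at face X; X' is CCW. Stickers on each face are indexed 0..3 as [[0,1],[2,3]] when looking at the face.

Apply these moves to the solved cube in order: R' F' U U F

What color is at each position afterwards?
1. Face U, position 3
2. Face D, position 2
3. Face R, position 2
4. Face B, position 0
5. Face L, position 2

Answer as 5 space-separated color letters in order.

After move 1 (R'): R=RRRR U=WBWB F=GWGW D=YGYG B=YBYB
After move 2 (F'): F=WWGG U=WBRR R=GRYR D=OOYG L=OBOW
After move 3 (U): U=RWRB F=GRGG R=YBYR B=OBYB L=WWOW
After move 4 (U): U=RRBW F=YBGG R=OBYR B=WWYB L=GROW
After move 5 (F): F=GYGB U=RRWR R=BBWR D=YOYG L=GOOO
Query 1: U[3] = R
Query 2: D[2] = Y
Query 3: R[2] = W
Query 4: B[0] = W
Query 5: L[2] = O

Answer: R Y W W O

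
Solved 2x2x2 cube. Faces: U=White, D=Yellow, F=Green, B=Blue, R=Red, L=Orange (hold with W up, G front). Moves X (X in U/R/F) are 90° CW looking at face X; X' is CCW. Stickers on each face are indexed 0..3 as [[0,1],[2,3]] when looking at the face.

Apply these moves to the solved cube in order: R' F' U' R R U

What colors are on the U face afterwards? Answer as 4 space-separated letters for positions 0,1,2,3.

Answer: W B G O

Derivation:
After move 1 (R'): R=RRRR U=WBWB F=GWGW D=YGYG B=YBYB
After move 2 (F'): F=WWGG U=WBRR R=GRYR D=OOYG L=OBOW
After move 3 (U'): U=BRWR F=OBGG R=WWYR B=GRYB L=YBOW
After move 4 (R): R=YWRW U=BBWG F=OOGG D=OYYG B=RRRB
After move 5 (R): R=RYWW U=BOWG F=OYGG D=ORYR B=GRBB
After move 6 (U): U=WBGO F=RYGG R=GRWW B=YBBB L=OYOW
Query: U face = WBGO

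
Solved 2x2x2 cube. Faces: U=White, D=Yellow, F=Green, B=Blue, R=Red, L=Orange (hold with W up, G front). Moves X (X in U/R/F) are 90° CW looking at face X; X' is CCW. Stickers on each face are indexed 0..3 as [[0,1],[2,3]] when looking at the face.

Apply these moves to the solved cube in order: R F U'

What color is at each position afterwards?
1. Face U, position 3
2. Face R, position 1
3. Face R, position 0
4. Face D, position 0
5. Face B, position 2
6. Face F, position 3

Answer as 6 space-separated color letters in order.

After move 1 (R): R=RRRR U=WGWG F=GYGY D=YBYB B=WBWB
After move 2 (F): F=GGYY U=WGOO R=WRGR D=RRYB L=OYOB
After move 3 (U'): U=GOWO F=OYYY R=GGGR B=WRWB L=WBOB
Query 1: U[3] = O
Query 2: R[1] = G
Query 3: R[0] = G
Query 4: D[0] = R
Query 5: B[2] = W
Query 6: F[3] = Y

Answer: O G G R W Y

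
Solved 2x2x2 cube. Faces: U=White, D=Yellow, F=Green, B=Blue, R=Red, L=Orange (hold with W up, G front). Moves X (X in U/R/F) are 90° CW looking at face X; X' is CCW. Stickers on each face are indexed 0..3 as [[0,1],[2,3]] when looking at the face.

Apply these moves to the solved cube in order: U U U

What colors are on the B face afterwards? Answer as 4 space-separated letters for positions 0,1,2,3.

Answer: R R B B

Derivation:
After move 1 (U): U=WWWW F=RRGG R=BBRR B=OOBB L=GGOO
After move 2 (U): U=WWWW F=BBGG R=OORR B=GGBB L=RROO
After move 3 (U): U=WWWW F=OOGG R=GGRR B=RRBB L=BBOO
Query: B face = RRBB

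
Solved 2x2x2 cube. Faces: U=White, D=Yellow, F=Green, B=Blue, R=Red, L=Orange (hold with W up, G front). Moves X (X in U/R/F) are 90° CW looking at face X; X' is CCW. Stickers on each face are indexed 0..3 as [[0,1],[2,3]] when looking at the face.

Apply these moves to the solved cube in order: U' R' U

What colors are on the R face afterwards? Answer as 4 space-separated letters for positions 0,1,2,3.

Answer: Y R G R

Derivation:
After move 1 (U'): U=WWWW F=OOGG R=GGRR B=RRBB L=BBOO
After move 2 (R'): R=GRGR U=WBWR F=OWGW D=YOYG B=YRYB
After move 3 (U): U=WWRB F=GRGW R=YRGR B=BBYB L=OWOO
Query: R face = YRGR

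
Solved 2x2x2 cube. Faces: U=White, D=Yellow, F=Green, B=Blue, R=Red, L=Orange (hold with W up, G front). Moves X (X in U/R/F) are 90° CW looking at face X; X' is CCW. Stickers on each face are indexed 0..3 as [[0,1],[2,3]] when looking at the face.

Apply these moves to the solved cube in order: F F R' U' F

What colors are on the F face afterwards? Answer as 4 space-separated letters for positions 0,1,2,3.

Answer: G O Y R

Derivation:
After move 1 (F): F=GGGG U=WWOO R=WRWR D=RRYY L=OYOY
After move 2 (F): F=GGGG U=WWYY R=OROR D=WWYY L=OROR
After move 3 (R'): R=RROO U=WBYB F=GWGY D=WGYG B=YBWB
After move 4 (U'): U=BBWY F=ORGY R=GWOO B=RRWB L=YBOR
After move 5 (F): F=GOYR U=BBRB R=WWYO D=OGYG L=YWOG
Query: F face = GOYR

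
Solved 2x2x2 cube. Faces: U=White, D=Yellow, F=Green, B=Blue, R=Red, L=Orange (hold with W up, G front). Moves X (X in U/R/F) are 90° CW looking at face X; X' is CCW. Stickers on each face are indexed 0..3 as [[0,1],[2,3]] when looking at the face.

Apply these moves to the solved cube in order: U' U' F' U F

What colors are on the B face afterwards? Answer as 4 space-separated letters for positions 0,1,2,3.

After move 1 (U'): U=WWWW F=OOGG R=GGRR B=RRBB L=BBOO
After move 2 (U'): U=WWWW F=BBGG R=OORR B=GGBB L=RROO
After move 3 (F'): F=BGBG U=WWOR R=YOYR D=ROYY L=RWOW
After move 4 (U): U=OWRW F=YOBG R=GGYR B=RWBB L=BGOW
After move 5 (F): F=BYGO U=OWWG R=RGWR D=YGYY L=BROO
Query: B face = RWBB

Answer: R W B B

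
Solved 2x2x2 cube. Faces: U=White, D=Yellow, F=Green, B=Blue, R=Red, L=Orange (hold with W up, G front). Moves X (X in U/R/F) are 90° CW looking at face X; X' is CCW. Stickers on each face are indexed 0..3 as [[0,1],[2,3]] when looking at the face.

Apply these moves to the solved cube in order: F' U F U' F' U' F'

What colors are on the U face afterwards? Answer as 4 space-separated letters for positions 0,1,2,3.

Answer: G W O Y

Derivation:
After move 1 (F'): F=GGGG U=WWRR R=YRYR D=OOYY L=OWOW
After move 2 (U): U=RWRW F=YRGG R=BBYR B=OWBB L=GGOW
After move 3 (F): F=GYGR U=RWWG R=RBWR D=YBYY L=GOOO
After move 4 (U'): U=WGRW F=GOGR R=GYWR B=RBBB L=OWOO
After move 5 (F'): F=ORGG U=WGGW R=BYYR D=WOYY L=OWOR
After move 6 (U'): U=GWWG F=OWGG R=ORYR B=BYBB L=RBOR
After move 7 (F'): F=WGOG U=GWOY R=ORWR D=BRYY L=RGOW
Query: U face = GWOY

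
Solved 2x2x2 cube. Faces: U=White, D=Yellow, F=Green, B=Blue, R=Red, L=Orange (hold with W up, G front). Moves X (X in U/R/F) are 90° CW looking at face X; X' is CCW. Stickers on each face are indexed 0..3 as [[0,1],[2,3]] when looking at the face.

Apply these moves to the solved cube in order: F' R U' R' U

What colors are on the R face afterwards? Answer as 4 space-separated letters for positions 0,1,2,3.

After move 1 (F'): F=GGGG U=WWRR R=YRYR D=OOYY L=OWOW
After move 2 (R): R=YYRR U=WGRG F=GOGY D=OBYB B=RBWB
After move 3 (U'): U=GGWR F=OWGY R=GORR B=YYWB L=RBOW
After move 4 (R'): R=ORGR U=GWWY F=OGGR D=OWYY B=BYBB
After move 5 (U): U=WGYW F=ORGR R=BYGR B=RBBB L=OGOW
Query: R face = BYGR

Answer: B Y G R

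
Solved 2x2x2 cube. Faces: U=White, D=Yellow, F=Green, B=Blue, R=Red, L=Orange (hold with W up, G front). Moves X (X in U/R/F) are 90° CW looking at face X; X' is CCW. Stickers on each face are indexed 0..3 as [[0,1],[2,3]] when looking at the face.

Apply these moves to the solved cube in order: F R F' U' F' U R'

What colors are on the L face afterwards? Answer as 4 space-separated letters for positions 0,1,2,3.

After move 1 (F): F=GGGG U=WWOO R=WRWR D=RRYY L=OYOY
After move 2 (R): R=WWRR U=WGOG F=GRGY D=RBYB B=OBWB
After move 3 (F'): F=RYGG U=WGWR R=BWRR D=YYYB L=OGOO
After move 4 (U'): U=GRWW F=OGGG R=RYRR B=BWWB L=OBOO
After move 5 (F'): F=GGOG U=GRRR R=YYYR D=BOYB L=OWOW
After move 6 (U): U=RGRR F=YYOG R=BWYR B=OWWB L=GGOW
After move 7 (R'): R=WRBY U=RWRO F=YGOR D=BYYG B=BWOB
Query: L face = GGOW

Answer: G G O W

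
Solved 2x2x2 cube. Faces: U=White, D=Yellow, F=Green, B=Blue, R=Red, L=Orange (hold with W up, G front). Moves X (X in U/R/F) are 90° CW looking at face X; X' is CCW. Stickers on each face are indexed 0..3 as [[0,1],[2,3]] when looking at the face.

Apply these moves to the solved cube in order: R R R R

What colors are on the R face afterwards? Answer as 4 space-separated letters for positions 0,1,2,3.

Answer: R R R R

Derivation:
After move 1 (R): R=RRRR U=WGWG F=GYGY D=YBYB B=WBWB
After move 2 (R): R=RRRR U=WYWY F=GBGB D=YWYW B=GBGB
After move 3 (R): R=RRRR U=WBWB F=GWGW D=YGYG B=YBYB
After move 4 (R): R=RRRR U=WWWW F=GGGG D=YYYY B=BBBB
Query: R face = RRRR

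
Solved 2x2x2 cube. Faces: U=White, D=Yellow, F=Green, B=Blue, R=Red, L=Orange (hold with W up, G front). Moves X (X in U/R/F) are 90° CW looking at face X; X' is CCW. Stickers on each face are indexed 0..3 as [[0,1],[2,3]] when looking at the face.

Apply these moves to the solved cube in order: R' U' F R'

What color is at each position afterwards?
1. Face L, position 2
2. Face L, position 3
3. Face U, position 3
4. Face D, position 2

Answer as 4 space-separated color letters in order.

After move 1 (R'): R=RRRR U=WBWB F=GWGW D=YGYG B=YBYB
After move 2 (U'): U=BBWW F=OOGW R=GWRR B=RRYB L=YBOO
After move 3 (F): F=GOWO U=BBOB R=WWWR D=RGYG L=YYOG
After move 4 (R'): R=WRWW U=BYOR F=GBWB D=ROYO B=GRGB
Query 1: L[2] = O
Query 2: L[3] = G
Query 3: U[3] = R
Query 4: D[2] = Y

Answer: O G R Y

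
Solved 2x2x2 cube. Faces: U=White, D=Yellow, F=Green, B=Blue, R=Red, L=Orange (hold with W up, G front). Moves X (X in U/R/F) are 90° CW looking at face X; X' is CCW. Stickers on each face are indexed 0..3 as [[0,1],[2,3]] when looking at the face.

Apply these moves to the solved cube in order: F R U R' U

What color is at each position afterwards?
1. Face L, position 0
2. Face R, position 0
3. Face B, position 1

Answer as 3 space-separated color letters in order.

After move 1 (F): F=GGGG U=WWOO R=WRWR D=RRYY L=OYOY
After move 2 (R): R=WWRR U=WGOG F=GRGY D=RBYB B=OBWB
After move 3 (U): U=OWGG F=WWGY R=OBRR B=OYWB L=GROY
After move 4 (R'): R=BROR U=OWGO F=WWGG D=RWYY B=BYBB
After move 5 (U): U=GOOW F=BRGG R=BYOR B=GRBB L=WWOY
Query 1: L[0] = W
Query 2: R[0] = B
Query 3: B[1] = R

Answer: W B R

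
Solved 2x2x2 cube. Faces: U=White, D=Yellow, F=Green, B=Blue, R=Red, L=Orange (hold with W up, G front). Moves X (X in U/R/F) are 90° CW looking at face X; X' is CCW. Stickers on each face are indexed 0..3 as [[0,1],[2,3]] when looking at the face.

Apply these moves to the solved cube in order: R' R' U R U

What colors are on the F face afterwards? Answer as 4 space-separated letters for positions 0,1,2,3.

Answer: R G G W

Derivation:
After move 1 (R'): R=RRRR U=WBWB F=GWGW D=YGYG B=YBYB
After move 2 (R'): R=RRRR U=WYWY F=GBGB D=YWYW B=GBGB
After move 3 (U): U=WWYY F=RRGB R=GBRR B=OOGB L=GBOO
After move 4 (R): R=RGRB U=WRYB F=RWGW D=YGYO B=YOWB
After move 5 (U): U=YWBR F=RGGW R=YORB B=GBWB L=RWOO
Query: F face = RGGW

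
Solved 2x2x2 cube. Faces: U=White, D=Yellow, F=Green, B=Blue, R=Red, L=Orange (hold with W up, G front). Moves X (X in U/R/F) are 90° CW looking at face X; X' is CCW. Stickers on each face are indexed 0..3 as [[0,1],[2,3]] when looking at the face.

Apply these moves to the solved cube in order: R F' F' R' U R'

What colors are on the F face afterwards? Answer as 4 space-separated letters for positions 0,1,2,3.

After move 1 (R): R=RRRR U=WGWG F=GYGY D=YBYB B=WBWB
After move 2 (F'): F=YYGG U=WGRR R=BRYR D=OOYB L=OGOW
After move 3 (F'): F=YGYG U=WGBY R=OROR D=GWYB L=OROR
After move 4 (R'): R=RROO U=WWBW F=YGYY D=GGYG B=BBWB
After move 5 (U): U=BWWW F=RRYY R=BBOO B=ORWB L=YGOR
After move 6 (R'): R=BOBO U=BWWO F=RWYW D=GRYY B=GRGB
Query: F face = RWYW

Answer: R W Y W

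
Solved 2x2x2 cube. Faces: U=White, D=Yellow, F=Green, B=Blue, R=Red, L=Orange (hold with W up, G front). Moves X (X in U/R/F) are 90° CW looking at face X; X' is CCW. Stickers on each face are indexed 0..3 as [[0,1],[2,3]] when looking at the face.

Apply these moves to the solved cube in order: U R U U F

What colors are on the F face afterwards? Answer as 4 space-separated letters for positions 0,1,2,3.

Answer: G W Y O

Derivation:
After move 1 (U): U=WWWW F=RRGG R=BBRR B=OOBB L=GGOO
After move 2 (R): R=RBRB U=WRWG F=RYGY D=YBYO B=WOWB
After move 3 (U): U=WWGR F=RBGY R=WORB B=GGWB L=RYOO
After move 4 (U): U=GWRW F=WOGY R=GGRB B=RYWB L=RBOO
After move 5 (F): F=GWYO U=GWOB R=RGWB D=RGYO L=RYOB
Query: F face = GWYO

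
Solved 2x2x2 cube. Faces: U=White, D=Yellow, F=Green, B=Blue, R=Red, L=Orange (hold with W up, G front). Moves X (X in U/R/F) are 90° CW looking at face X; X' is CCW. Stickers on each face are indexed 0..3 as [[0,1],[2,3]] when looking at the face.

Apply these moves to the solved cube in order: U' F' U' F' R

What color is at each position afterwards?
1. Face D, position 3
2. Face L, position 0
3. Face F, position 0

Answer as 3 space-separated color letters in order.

After move 1 (U'): U=WWWW F=OOGG R=GGRR B=RRBB L=BBOO
After move 2 (F'): F=OGOG U=WWGR R=YGYR D=BOYY L=BWOW
After move 3 (U'): U=WRWG F=BWOG R=OGYR B=YGBB L=RROW
After move 4 (F'): F=WGBO U=WROY R=OGBR D=RWYY L=RGOW
After move 5 (R): R=BORG U=WGOO F=WWBY D=RBYY B=YGRB
Query 1: D[3] = Y
Query 2: L[0] = R
Query 3: F[0] = W

Answer: Y R W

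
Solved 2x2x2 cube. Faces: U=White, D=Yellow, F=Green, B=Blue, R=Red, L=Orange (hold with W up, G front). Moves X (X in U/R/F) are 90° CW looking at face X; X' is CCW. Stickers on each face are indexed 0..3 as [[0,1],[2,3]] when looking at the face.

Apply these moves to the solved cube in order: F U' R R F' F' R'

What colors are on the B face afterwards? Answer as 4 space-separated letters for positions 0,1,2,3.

Answer: O R W B

Derivation:
After move 1 (F): F=GGGG U=WWOO R=WRWR D=RRYY L=OYOY
After move 2 (U'): U=WOWO F=OYGG R=GGWR B=WRBB L=BBOY
After move 3 (R): R=WGRG U=WYWG F=ORGY D=RBYW B=OROB
After move 4 (R): R=RWGG U=WRWY F=OBGW D=ROYO B=GRYB
After move 5 (F'): F=BWOG U=WRRG R=OWRG D=BYYO L=BYOW
After move 6 (F'): F=WGBO U=WROR R=YWBG D=YWYO L=BGOR
After move 7 (R'): R=WGYB U=WYOG F=WRBR D=YGYO B=ORWB
Query: B face = ORWB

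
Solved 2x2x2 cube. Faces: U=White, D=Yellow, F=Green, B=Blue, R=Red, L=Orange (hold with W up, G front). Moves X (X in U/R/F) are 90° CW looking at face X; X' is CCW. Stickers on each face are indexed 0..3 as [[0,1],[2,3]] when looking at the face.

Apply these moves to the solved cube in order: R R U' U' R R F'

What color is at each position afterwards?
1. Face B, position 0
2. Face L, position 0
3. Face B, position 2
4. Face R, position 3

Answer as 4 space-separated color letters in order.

After move 1 (R): R=RRRR U=WGWG F=GYGY D=YBYB B=WBWB
After move 2 (R): R=RRRR U=WYWY F=GBGB D=YWYW B=GBGB
After move 3 (U'): U=YYWW F=OOGB R=GBRR B=RRGB L=GBOO
After move 4 (U'): U=YWYW F=GBGB R=OORR B=GBGB L=RROO
After move 5 (R): R=RORO U=YBYB F=GWGW D=YGYG B=WBWB
After move 6 (R): R=RROO U=YWYW F=GGGG D=YWYW B=BBBB
After move 7 (F'): F=GGGG U=YWRO R=WRYO D=ROYW L=RWOY
Query 1: B[0] = B
Query 2: L[0] = R
Query 3: B[2] = B
Query 4: R[3] = O

Answer: B R B O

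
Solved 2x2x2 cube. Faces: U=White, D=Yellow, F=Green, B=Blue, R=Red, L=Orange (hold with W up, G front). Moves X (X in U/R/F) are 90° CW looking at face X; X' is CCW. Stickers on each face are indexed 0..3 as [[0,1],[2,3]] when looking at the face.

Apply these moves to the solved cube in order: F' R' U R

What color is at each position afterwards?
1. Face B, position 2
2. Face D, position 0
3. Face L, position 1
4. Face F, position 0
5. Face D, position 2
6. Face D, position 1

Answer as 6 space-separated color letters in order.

After move 1 (F'): F=GGGG U=WWRR R=YRYR D=OOYY L=OWOW
After move 2 (R'): R=RRYY U=WBRB F=GWGR D=OGYG B=YBOB
After move 3 (U): U=RWBB F=RRGR R=YBYY B=OWOB L=GWOW
After move 4 (R): R=YYYB U=RRBR F=RGGG D=OOYO B=BWWB
Query 1: B[2] = W
Query 2: D[0] = O
Query 3: L[1] = W
Query 4: F[0] = R
Query 5: D[2] = Y
Query 6: D[1] = O

Answer: W O W R Y O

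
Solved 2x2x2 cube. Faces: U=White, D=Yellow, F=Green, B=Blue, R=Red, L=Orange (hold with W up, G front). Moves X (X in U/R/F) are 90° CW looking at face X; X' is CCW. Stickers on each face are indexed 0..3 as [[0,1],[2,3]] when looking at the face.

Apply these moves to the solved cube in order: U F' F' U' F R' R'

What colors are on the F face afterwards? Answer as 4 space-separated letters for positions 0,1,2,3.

Answer: R B R O

Derivation:
After move 1 (U): U=WWWW F=RRGG R=BBRR B=OOBB L=GGOO
After move 2 (F'): F=RGRG U=WWBR R=YBYR D=GOYY L=GWOW
After move 3 (F'): F=GGRR U=WWYY R=OBGR D=WWYY L=GROB
After move 4 (U'): U=WYWY F=GRRR R=GGGR B=OBBB L=OOOB
After move 5 (F): F=RGRR U=WYBO R=WGYR D=GGYY L=OWOW
After move 6 (R'): R=GRWY U=WBBO F=RYRO D=GGYR B=YBGB
After move 7 (R'): R=RYGW U=WGBY F=RBRO D=GYYO B=RBGB
Query: F face = RBRO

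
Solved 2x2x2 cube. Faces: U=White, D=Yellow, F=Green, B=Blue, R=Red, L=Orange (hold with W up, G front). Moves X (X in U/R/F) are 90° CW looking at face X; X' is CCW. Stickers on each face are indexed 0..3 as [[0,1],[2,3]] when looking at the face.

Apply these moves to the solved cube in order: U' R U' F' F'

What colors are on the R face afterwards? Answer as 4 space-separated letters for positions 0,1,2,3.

After move 1 (U'): U=WWWW F=OOGG R=GGRR B=RRBB L=BBOO
After move 2 (R): R=RGRG U=WOWG F=OYGY D=YBYR B=WRWB
After move 3 (U'): U=OGWW F=BBGY R=OYRG B=RGWB L=WROO
After move 4 (F'): F=BYBG U=OGOR R=BYYG D=ROYR L=WWOW
After move 5 (F'): F=YGBB U=OGBY R=OYRG D=WWYR L=WROO
Query: R face = OYRG

Answer: O Y R G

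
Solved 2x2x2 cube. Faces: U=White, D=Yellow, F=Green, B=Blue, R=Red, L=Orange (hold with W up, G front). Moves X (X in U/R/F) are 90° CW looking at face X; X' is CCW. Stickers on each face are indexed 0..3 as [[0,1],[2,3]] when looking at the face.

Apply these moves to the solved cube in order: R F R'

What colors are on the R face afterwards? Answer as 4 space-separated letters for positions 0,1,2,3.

After move 1 (R): R=RRRR U=WGWG F=GYGY D=YBYB B=WBWB
After move 2 (F): F=GGYY U=WGOO R=WRGR D=RRYB L=OYOB
After move 3 (R'): R=RRWG U=WWOW F=GGYO D=RGYY B=BBRB
Query: R face = RRWG

Answer: R R W G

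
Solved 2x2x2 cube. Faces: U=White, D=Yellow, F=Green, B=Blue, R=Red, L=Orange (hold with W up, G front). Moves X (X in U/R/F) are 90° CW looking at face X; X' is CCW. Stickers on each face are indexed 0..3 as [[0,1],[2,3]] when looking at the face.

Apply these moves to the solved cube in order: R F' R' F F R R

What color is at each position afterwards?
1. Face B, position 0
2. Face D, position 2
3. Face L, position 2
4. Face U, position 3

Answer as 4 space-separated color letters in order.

Answer: Y Y O G

Derivation:
After move 1 (R): R=RRRR U=WGWG F=GYGY D=YBYB B=WBWB
After move 2 (F'): F=YYGG U=WGRR R=BRYR D=OOYB L=OGOW
After move 3 (R'): R=RRBY U=WWRW F=YGGR D=OYYG B=BBOB
After move 4 (F): F=GYRG U=WWWG R=RRWY D=BRYG L=OOOY
After move 5 (F): F=RGGY U=WWYO R=WRGY D=WRYG L=OBOR
After move 6 (R): R=GWYR U=WGYY F=RRGG D=WOYB B=OBWB
After move 7 (R): R=YGRW U=WRYG F=ROGB D=WWYO B=YBGB
Query 1: B[0] = Y
Query 2: D[2] = Y
Query 3: L[2] = O
Query 4: U[3] = G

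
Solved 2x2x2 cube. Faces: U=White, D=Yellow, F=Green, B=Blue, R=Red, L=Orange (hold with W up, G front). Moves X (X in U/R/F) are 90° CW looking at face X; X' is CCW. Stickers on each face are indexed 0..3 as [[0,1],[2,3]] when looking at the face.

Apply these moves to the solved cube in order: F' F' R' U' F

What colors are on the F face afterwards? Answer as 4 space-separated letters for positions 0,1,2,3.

Answer: G O Y R

Derivation:
After move 1 (F'): F=GGGG U=WWRR R=YRYR D=OOYY L=OWOW
After move 2 (F'): F=GGGG U=WWYY R=OROR D=WWYY L=OROR
After move 3 (R'): R=RROO U=WBYB F=GWGY D=WGYG B=YBWB
After move 4 (U'): U=BBWY F=ORGY R=GWOO B=RRWB L=YBOR
After move 5 (F): F=GOYR U=BBRB R=WWYO D=OGYG L=YWOG
Query: F face = GOYR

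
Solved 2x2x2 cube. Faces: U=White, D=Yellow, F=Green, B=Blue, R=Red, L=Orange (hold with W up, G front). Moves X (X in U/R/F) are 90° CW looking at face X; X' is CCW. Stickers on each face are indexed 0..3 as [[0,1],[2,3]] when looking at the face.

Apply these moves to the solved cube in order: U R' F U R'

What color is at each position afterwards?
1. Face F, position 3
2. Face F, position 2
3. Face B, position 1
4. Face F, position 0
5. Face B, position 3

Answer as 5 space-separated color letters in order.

After move 1 (U): U=WWWW F=RRGG R=BBRR B=OOBB L=GGOO
After move 2 (R'): R=BRBR U=WBWO F=RWGW D=YRYG B=YOYB
After move 3 (F): F=GRWW U=WBOG R=WROR D=BBYG L=GYOR
After move 4 (U): U=OWGB F=WRWW R=YOOR B=GYYB L=GROR
After move 5 (R'): R=ORYO U=OYGG F=WWWB D=BRYW B=GYBB
Query 1: F[3] = B
Query 2: F[2] = W
Query 3: B[1] = Y
Query 4: F[0] = W
Query 5: B[3] = B

Answer: B W Y W B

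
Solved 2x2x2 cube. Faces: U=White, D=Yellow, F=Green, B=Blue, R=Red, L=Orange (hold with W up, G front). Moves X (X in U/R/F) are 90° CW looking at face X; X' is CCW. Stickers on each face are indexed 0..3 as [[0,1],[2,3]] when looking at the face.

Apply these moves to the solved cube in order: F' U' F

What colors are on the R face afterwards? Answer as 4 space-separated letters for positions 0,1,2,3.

Answer: W G R R

Derivation:
After move 1 (F'): F=GGGG U=WWRR R=YRYR D=OOYY L=OWOW
After move 2 (U'): U=WRWR F=OWGG R=GGYR B=YRBB L=BBOW
After move 3 (F): F=GOGW U=WRWB R=WGRR D=YGYY L=BOOO
Query: R face = WGRR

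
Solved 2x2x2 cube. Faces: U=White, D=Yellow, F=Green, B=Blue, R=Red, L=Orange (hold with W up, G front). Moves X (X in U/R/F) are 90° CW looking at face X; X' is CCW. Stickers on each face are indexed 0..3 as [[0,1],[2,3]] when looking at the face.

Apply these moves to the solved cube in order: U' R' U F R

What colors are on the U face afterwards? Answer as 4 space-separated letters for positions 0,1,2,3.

After move 1 (U'): U=WWWW F=OOGG R=GGRR B=RRBB L=BBOO
After move 2 (R'): R=GRGR U=WBWR F=OWGW D=YOYG B=YRYB
After move 3 (U): U=WWRB F=GRGW R=YRGR B=BBYB L=OWOO
After move 4 (F): F=GGWR U=WWOW R=RRBR D=GYYG L=OYOO
After move 5 (R): R=BRRR U=WGOR F=GYWG D=GYYB B=WBWB
Query: U face = WGOR

Answer: W G O R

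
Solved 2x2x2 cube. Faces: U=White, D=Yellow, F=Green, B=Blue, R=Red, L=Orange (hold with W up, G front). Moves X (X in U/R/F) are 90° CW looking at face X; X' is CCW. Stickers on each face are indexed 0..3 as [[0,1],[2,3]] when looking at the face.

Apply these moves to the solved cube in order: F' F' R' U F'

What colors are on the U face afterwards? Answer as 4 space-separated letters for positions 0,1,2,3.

Answer: Y W Y O

Derivation:
After move 1 (F'): F=GGGG U=WWRR R=YRYR D=OOYY L=OWOW
After move 2 (F'): F=GGGG U=WWYY R=OROR D=WWYY L=OROR
After move 3 (R'): R=RROO U=WBYB F=GWGY D=WGYG B=YBWB
After move 4 (U): U=YWBB F=RRGY R=YBOO B=ORWB L=GWOR
After move 5 (F'): F=RYRG U=YWYO R=GBWO D=WRYG L=GBOB
Query: U face = YWYO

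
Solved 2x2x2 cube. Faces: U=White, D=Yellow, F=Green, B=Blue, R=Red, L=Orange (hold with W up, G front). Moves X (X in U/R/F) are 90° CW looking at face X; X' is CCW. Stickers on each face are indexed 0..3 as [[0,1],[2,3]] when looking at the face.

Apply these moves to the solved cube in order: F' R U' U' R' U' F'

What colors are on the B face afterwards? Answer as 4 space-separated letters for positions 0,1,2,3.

Answer: W R B B

Derivation:
After move 1 (F'): F=GGGG U=WWRR R=YRYR D=OOYY L=OWOW
After move 2 (R): R=YYRR U=WGRG F=GOGY D=OBYB B=RBWB
After move 3 (U'): U=GGWR F=OWGY R=GORR B=YYWB L=RBOW
After move 4 (U'): U=GRGW F=RBGY R=OWRR B=GOWB L=YYOW
After move 5 (R'): R=WROR U=GWGG F=RRGW D=OBYY B=BOBB
After move 6 (U'): U=WGGG F=YYGW R=RROR B=WRBB L=BOOW
After move 7 (F'): F=YWYG U=WGRO R=BROR D=OWYY L=BGOG
Query: B face = WRBB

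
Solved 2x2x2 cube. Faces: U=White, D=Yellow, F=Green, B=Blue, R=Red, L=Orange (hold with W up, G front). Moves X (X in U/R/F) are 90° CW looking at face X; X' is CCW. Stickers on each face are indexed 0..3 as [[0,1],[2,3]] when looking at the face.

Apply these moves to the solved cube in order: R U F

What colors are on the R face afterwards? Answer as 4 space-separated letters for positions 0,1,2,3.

Answer: G B G R

Derivation:
After move 1 (R): R=RRRR U=WGWG F=GYGY D=YBYB B=WBWB
After move 2 (U): U=WWGG F=RRGY R=WBRR B=OOWB L=GYOO
After move 3 (F): F=GRYR U=WWOY R=GBGR D=RWYB L=GYOB
Query: R face = GBGR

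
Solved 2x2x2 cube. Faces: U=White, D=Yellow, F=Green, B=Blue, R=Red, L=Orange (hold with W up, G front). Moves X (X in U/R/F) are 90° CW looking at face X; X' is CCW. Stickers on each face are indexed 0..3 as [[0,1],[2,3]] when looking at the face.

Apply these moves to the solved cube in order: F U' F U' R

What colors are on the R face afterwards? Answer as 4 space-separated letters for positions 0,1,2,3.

After move 1 (F): F=GGGG U=WWOO R=WRWR D=RRYY L=OYOY
After move 2 (U'): U=WOWO F=OYGG R=GGWR B=WRBB L=BBOY
After move 3 (F): F=GOGY U=WOYB R=WGOR D=WGYY L=BROR
After move 4 (U'): U=OBWY F=BRGY R=GOOR B=WGBB L=WROR
After move 5 (R): R=OGRO U=ORWY F=BGGY D=WBYW B=YGBB
Query: R face = OGRO

Answer: O G R O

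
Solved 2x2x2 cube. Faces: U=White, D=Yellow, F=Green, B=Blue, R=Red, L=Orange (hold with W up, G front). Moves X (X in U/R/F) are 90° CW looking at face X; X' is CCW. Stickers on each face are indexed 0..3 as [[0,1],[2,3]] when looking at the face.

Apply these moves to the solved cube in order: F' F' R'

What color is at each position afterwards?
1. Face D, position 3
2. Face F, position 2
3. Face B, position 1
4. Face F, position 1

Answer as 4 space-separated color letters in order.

Answer: G G B W

Derivation:
After move 1 (F'): F=GGGG U=WWRR R=YRYR D=OOYY L=OWOW
After move 2 (F'): F=GGGG U=WWYY R=OROR D=WWYY L=OROR
After move 3 (R'): R=RROO U=WBYB F=GWGY D=WGYG B=YBWB
Query 1: D[3] = G
Query 2: F[2] = G
Query 3: B[1] = B
Query 4: F[1] = W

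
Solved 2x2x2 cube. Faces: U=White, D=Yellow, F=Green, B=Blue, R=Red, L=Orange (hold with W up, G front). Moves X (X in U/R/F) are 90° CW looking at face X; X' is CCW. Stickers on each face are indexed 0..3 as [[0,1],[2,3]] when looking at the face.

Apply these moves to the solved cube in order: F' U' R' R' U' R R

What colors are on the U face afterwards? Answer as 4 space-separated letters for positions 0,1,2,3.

After move 1 (F'): F=GGGG U=WWRR R=YRYR D=OOYY L=OWOW
After move 2 (U'): U=WRWR F=OWGG R=GGYR B=YRBB L=BBOW
After move 3 (R'): R=GRGY U=WBWY F=ORGR D=OWYG B=YROB
After move 4 (R'): R=RYGG U=WOWY F=OBGY D=ORYR B=GRWB
After move 5 (U'): U=OYWW F=BBGY R=OBGG B=RYWB L=GROW
After move 6 (R): R=GOGB U=OBWY F=BRGR D=OWYR B=WYYB
After move 7 (R): R=GGBO U=ORWR F=BWGR D=OYYW B=YYBB
Query: U face = ORWR

Answer: O R W R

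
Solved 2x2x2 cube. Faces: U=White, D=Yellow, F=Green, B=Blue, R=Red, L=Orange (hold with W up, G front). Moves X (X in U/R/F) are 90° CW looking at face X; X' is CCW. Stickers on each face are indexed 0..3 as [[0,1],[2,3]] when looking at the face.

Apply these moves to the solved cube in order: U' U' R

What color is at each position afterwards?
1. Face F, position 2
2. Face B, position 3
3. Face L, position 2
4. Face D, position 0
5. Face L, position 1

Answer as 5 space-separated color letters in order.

After move 1 (U'): U=WWWW F=OOGG R=GGRR B=RRBB L=BBOO
After move 2 (U'): U=WWWW F=BBGG R=OORR B=GGBB L=RROO
After move 3 (R): R=RORO U=WBWG F=BYGY D=YBYG B=WGWB
Query 1: F[2] = G
Query 2: B[3] = B
Query 3: L[2] = O
Query 4: D[0] = Y
Query 5: L[1] = R

Answer: G B O Y R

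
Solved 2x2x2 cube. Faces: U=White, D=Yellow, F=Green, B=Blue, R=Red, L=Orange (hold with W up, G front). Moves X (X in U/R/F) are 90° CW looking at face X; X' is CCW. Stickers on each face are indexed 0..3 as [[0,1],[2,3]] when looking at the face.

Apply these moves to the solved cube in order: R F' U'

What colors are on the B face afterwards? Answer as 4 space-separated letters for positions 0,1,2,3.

After move 1 (R): R=RRRR U=WGWG F=GYGY D=YBYB B=WBWB
After move 2 (F'): F=YYGG U=WGRR R=BRYR D=OOYB L=OGOW
After move 3 (U'): U=GRWR F=OGGG R=YYYR B=BRWB L=WBOW
Query: B face = BRWB

Answer: B R W B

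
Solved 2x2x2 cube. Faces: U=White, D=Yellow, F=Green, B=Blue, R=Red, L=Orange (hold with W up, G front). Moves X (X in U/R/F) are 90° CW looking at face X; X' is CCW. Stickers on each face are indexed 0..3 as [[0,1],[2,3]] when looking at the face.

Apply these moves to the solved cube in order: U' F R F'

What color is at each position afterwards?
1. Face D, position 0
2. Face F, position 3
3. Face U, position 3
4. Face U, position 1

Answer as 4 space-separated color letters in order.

Answer: Y G R O

Derivation:
After move 1 (U'): U=WWWW F=OOGG R=GGRR B=RRBB L=BBOO
After move 2 (F): F=GOGO U=WWOB R=WGWR D=RGYY L=BYOY
After move 3 (R): R=WWRG U=WOOO F=GGGY D=RBYR B=BRWB
After move 4 (F'): F=GYGG U=WOWR R=BWRG D=YYYR L=BOOO
Query 1: D[0] = Y
Query 2: F[3] = G
Query 3: U[3] = R
Query 4: U[1] = O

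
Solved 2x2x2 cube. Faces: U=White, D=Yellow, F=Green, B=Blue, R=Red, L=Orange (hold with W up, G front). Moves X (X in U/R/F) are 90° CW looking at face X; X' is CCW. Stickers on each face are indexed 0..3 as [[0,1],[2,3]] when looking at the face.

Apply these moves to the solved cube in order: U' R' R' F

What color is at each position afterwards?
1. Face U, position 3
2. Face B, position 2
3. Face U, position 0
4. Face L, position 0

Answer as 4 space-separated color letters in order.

Answer: B O W B

Derivation:
After move 1 (U'): U=WWWW F=OOGG R=GGRR B=RRBB L=BBOO
After move 2 (R'): R=GRGR U=WBWR F=OWGW D=YOYG B=YRYB
After move 3 (R'): R=RRGG U=WYWY F=OBGR D=YWYW B=GROB
After move 4 (F): F=GORB U=WYOB R=WRYG D=GRYW L=BYOW
Query 1: U[3] = B
Query 2: B[2] = O
Query 3: U[0] = W
Query 4: L[0] = B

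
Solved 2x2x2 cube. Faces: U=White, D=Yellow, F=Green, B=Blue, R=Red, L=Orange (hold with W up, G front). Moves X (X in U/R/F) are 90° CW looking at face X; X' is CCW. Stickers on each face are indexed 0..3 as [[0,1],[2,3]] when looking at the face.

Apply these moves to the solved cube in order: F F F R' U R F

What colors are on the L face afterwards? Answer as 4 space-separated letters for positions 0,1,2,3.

After move 1 (F): F=GGGG U=WWOO R=WRWR D=RRYY L=OYOY
After move 2 (F): F=GGGG U=WWYY R=OROR D=WWYY L=OROR
After move 3 (F): F=GGGG U=WWRR R=YRYR D=OOYY L=OWOW
After move 4 (R'): R=RRYY U=WBRB F=GWGR D=OGYG B=YBOB
After move 5 (U): U=RWBB F=RRGR R=YBYY B=OWOB L=GWOW
After move 6 (R): R=YYYB U=RRBR F=RGGG D=OOYO B=BWWB
After move 7 (F): F=GRGG U=RRWW R=BYRB D=YYYO L=GOOO
Query: L face = GOOO

Answer: G O O O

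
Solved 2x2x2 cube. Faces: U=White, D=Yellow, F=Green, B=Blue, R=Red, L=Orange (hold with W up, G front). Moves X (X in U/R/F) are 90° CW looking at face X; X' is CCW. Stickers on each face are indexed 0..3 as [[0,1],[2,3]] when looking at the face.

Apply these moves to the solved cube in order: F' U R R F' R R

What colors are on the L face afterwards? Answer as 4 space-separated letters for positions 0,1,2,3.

Answer: G Y O R

Derivation:
After move 1 (F'): F=GGGG U=WWRR R=YRYR D=OOYY L=OWOW
After move 2 (U): U=RWRW F=YRGG R=BBYR B=OWBB L=GGOW
After move 3 (R): R=YBRB U=RRRG F=YOGY D=OBYO B=WWWB
After move 4 (R): R=RYBB U=RORY F=YBGO D=OWYW B=GWRB
After move 5 (F'): F=BOYG U=RORB R=WYOB D=GWYW L=GYOR
After move 6 (R): R=OWBY U=RORG F=BWYW D=GRYG B=BWOB
After move 7 (R): R=BOYW U=RWRW F=BRYG D=GOYB B=GWOB
Query: L face = GYOR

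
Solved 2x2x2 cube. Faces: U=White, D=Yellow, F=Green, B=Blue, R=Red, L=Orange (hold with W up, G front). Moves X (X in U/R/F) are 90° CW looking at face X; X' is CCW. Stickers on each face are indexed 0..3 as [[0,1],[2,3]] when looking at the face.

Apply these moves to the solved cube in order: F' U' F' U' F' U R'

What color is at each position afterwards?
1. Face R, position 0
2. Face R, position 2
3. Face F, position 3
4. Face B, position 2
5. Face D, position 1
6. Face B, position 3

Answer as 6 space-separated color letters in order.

Answer: G O Y W G B

Derivation:
After move 1 (F'): F=GGGG U=WWRR R=YRYR D=OOYY L=OWOW
After move 2 (U'): U=WRWR F=OWGG R=GGYR B=YRBB L=BBOW
After move 3 (F'): F=WGOG U=WRGY R=OGOR D=BWYY L=BROW
After move 4 (U'): U=RYWG F=BROG R=WGOR B=OGBB L=YROW
After move 5 (F'): F=RGBO U=RYWO R=WGBR D=RWYY L=YGOW
After move 6 (U): U=WROY F=WGBO R=OGBR B=YGBB L=RGOW
After move 7 (R'): R=GROB U=WBOY F=WRBY D=RGYO B=YGWB
Query 1: R[0] = G
Query 2: R[2] = O
Query 3: F[3] = Y
Query 4: B[2] = W
Query 5: D[1] = G
Query 6: B[3] = B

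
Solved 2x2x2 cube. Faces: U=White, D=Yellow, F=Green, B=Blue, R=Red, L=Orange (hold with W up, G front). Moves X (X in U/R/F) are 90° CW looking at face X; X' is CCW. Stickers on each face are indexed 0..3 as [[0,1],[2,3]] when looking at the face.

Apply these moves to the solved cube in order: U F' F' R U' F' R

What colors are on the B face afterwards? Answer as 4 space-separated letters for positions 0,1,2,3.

After move 1 (U): U=WWWW F=RRGG R=BBRR B=OOBB L=GGOO
After move 2 (F'): F=RGRG U=WWBR R=YBYR D=GOYY L=GWOW
After move 3 (F'): F=GGRR U=WWYY R=OBGR D=WWYY L=GROB
After move 4 (R): R=GORB U=WGYR F=GWRY D=WBYO B=YOWB
After move 5 (U'): U=GRWY F=GRRY R=GWRB B=GOWB L=YOOB
After move 6 (F'): F=RYGR U=GRGR R=BWWB D=OBYO L=YYOW
After move 7 (R): R=WBBW U=GYGR F=RBGO D=OWYG B=RORB
Query: B face = RORB

Answer: R O R B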